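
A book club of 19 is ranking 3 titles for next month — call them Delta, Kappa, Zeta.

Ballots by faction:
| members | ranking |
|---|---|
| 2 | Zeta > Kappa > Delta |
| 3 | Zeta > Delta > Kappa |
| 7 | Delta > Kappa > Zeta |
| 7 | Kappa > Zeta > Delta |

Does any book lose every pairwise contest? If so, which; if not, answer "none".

Head-to-head results (19 members):
Delta–Kappa: Delta 10–9.
Delta vs Zeta: Delta is ranked higher on 7 ballots, Zeta on 12. Zeta wins 12–7.
Kappa vs Zeta: Kappa wins 14–5.
Every book wins at least one matchup (Delta beats Kappa; Kappa beats Zeta; Zeta beats Delta), so there is no Condorcet loser.

none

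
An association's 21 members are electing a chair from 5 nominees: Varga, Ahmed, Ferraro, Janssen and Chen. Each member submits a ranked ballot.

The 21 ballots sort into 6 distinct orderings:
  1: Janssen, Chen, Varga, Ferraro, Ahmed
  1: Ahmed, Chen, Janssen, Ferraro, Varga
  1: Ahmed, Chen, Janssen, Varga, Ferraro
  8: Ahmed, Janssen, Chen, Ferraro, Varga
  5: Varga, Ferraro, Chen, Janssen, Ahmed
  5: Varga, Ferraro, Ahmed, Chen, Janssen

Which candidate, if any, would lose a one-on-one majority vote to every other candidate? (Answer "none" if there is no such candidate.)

none

Pairwise majorities:
Varga vs Ahmed: Varga wins 11–10.
Varga–Ferraro: Varga 12–9.
Varga vs Janssen: 5+5 = 10 for Varga, 11 for Janssen — Janssen by 11–10.
Varga vs Chen: Chen, 11–10.
Ahmed vs Ferraro: Ahmed preferred on 1+1+8 = 10 ballots; Ferraro wins 11–10.
Ahmed–Janssen: Ahmed 15–6.
Ahmed vs Chen: Ahmed, 15–6.
Ferraro vs Janssen: 10 to 11, Janssen.
Ferraro vs Chen: 10 to 11, Chen.
Janssen vs Chen: Chen wins 12–9.
Every candidate wins at least one matchup (Varga beats Ahmed; Ahmed beats Janssen; Ferraro beats Ahmed; Janssen beats Varga; Chen beats Varga), so there is no Condorcet loser.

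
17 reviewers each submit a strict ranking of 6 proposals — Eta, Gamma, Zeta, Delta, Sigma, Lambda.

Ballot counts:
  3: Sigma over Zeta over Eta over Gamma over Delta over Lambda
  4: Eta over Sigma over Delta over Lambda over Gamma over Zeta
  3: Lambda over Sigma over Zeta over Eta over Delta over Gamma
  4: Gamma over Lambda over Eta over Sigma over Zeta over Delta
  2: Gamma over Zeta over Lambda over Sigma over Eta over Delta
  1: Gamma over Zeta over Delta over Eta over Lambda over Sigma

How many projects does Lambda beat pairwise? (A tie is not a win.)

4

Lambda against each rival (17 reviewers):
Lambda vs Eta: Lambda wins 9–8.
Lambda–Gamma: Gamma 10–7.
Lambda vs Zeta: Lambda preferred on 4+3+4 = 11 ballots; Lambda wins 11–6.
Lambda vs Delta: Lambda is ranked higher on 3+4+2 = 9 ballots, Delta on 8. Lambda wins 9–8.
Lambda vs Sigma: Lambda wins 10–7.
Lambda beats Eta, Zeta, Delta, Sigma; loses to Gamma — 4 pairwise wins.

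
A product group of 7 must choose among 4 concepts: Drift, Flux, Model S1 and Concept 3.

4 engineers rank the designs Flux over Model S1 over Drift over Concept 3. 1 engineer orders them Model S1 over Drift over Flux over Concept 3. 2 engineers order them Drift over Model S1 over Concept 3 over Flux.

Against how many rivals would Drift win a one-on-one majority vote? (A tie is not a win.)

Drift against each rival (7 engineers):
Drift vs Flux: Flux wins 4–3.
Drift–Model S1: Model S1 5–2.
Drift vs Concept 3: Drift is ranked higher on 4+1+2 = 7 ballots, Concept 3 on 0. Drift wins 7–0.
Drift beats Concept 3; loses to Flux, Model S1 — 1 pairwise win.

1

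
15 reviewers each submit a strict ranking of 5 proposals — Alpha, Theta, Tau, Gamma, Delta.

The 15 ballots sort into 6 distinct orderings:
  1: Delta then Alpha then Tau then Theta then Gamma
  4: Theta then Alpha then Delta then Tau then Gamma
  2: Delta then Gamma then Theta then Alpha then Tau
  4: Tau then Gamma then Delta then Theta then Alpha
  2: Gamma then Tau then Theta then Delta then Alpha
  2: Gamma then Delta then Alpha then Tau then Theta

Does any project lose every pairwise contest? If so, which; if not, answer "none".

none

Head-to-head results (15 reviewers):
Alpha–Theta: Theta 12–3.
Alpha vs Tau: 1+4+2+2 = 9 for Alpha, 6 for Tau — Alpha by 9–6.
Alpha vs Gamma: 1+4 = 5 for Alpha, 10 for Gamma — Gamma by 10–5.
Alpha–Delta: Delta 11–4.
Theta vs Tau: 4+2 = 6 for Theta, 9 for Tau — Tau by 9–6.
Theta–Gamma: Gamma 10–5.
Theta–Delta: Delta 9–6.
Tau vs Gamma: Tau, 9–6.
Tau vs Delta: Tau preferred on 4+2 = 6 ballots; Delta wins 9–6.
Gamma–Delta: Gamma 8–7.
Each project has at least one pairwise win (Alpha beats Tau; Theta beats Alpha; Tau beats Theta; Gamma beats Alpha; Delta beats Alpha) — no Condorcet loser.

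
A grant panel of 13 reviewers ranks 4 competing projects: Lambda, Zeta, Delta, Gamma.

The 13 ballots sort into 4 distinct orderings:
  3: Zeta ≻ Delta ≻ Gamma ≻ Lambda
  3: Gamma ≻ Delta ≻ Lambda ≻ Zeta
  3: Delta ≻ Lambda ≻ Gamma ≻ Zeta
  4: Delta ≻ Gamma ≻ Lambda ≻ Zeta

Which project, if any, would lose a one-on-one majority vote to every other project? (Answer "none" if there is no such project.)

Zeta

Head-to-head results (13 reviewers):
Lambda vs Zeta: 3+3+4 = 10 for Lambda, 3 for Zeta — Lambda by 10–3.
Lambda–Delta: Delta 13–0.
Lambda vs Gamma: 3 to 10, Gamma.
Zeta vs Delta: Delta, 10–3.
Zeta vs Gamma: Zeta is ranked higher on 3 ballots, Gamma on 10. Gamma wins 10–3.
Delta–Gamma: Delta 10–3.
Only Zeta has no wins; Zeta is the Condorcet loser.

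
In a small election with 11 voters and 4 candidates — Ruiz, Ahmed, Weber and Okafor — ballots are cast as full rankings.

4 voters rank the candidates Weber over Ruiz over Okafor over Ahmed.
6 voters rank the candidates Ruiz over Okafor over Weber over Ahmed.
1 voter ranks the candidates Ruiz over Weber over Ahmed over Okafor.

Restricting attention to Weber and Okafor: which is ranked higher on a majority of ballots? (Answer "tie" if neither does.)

Ballots ranking Weber above Okafor: 4 + 1 = 5.
Ballots ranking Okafor above Weber: 11 − 5 = 6.
Okafor wins the head-to-head 6–5.

Okafor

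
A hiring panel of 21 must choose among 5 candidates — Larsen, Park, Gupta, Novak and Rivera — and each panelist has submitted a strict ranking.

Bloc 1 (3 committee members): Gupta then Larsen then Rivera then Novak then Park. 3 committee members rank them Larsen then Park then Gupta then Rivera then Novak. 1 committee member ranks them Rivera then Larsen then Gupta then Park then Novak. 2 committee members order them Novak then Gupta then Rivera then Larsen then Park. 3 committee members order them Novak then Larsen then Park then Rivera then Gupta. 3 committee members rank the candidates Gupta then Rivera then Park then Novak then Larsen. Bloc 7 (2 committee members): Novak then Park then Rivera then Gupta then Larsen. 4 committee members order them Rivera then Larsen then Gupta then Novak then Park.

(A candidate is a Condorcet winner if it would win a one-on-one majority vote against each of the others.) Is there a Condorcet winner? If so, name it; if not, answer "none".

none

Head-to-head results (21 committee members):
Larsen vs Park: Larsen wins 16–5.
Larsen–Gupta: Larsen 11–10.
Larsen vs Novak: Larsen, 11–10.
Larsen vs Rivera: Rivera, 12–9.
Park vs Gupta: Gupta wins 13–8.
Park–Novak: Novak 14–7.
Park–Rivera: Rivera 13–8.
Gupta vs Novak: Gupta, 14–7.
Gupta–Rivera: Gupta 11–10.
Novak vs Rivera: Rivera wins 14–7.
No candidate is unbeaten: Larsen loses to Rivera; Park loses to Larsen; Gupta loses to Larsen; Novak loses to Larsen; Rivera loses to Gupta. In particular Larsen beats Gupta beats Rivera beats Larsen is a majority cycle — no Condorcet winner exists.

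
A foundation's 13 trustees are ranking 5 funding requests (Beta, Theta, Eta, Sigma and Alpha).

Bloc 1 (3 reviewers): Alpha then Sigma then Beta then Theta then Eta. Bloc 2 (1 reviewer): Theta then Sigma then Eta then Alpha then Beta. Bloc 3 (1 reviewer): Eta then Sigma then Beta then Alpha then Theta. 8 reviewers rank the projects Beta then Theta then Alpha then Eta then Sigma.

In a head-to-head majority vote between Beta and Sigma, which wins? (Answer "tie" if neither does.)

Beta

Ballots ranking Beta above Sigma: 8.
Ballots ranking Sigma above Beta: 13 − 8 = 5.
Beta wins the head-to-head 8–5.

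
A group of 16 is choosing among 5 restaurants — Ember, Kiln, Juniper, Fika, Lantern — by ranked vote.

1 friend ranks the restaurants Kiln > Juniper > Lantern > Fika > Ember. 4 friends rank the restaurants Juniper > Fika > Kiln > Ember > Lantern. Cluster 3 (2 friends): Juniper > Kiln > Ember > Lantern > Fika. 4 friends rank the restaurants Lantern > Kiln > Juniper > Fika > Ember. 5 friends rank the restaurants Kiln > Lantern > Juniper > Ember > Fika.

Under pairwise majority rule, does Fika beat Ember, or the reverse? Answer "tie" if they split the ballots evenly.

Fika

Ballots ranking Fika above Ember: 1 + 4 + 4 = 9.
Ballots ranking Ember above Fika: 16 − 9 = 7.
Fika wins the head-to-head 9–7.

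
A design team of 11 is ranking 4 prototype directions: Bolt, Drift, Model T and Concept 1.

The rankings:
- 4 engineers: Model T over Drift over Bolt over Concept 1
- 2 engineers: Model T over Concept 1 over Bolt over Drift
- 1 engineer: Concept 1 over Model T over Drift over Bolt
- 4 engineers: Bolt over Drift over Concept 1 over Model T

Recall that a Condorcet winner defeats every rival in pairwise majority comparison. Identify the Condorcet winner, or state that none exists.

Pairwise majorities:
Bolt vs Drift: Bolt is ranked higher on 2+4 = 6 ballots, Drift on 5. Bolt wins 6–5.
Bolt vs Model T: Bolt preferred on 4 ballots; Model T wins 7–4.
Bolt vs Concept 1: 8 to 3, Bolt.
Drift vs Model T: Drift is ranked higher on 4 ballots, Model T on 7. Model T wins 7–4.
Drift vs Concept 1: Drift is ranked higher on 4+4 = 8 ballots, Concept 1 on 3. Drift wins 8–3.
Model T vs Concept 1: 6 to 5, Model T.
Model T defeats every rival head-to-head and is the Condorcet winner.

Model T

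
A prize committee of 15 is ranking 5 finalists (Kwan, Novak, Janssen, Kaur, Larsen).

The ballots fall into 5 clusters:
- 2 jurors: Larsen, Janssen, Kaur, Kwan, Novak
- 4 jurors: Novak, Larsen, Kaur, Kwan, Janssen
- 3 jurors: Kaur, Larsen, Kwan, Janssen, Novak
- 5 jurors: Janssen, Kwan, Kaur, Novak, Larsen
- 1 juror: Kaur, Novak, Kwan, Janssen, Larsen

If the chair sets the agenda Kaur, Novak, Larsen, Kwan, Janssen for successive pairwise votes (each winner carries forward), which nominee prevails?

Round 1: Kaur vs Novak — 11–4, Kaur advances.
Round 2: Kaur vs Larsen — 9–6, Kaur advances.
Round 3: Kaur vs Kwan — 10–5, Kaur advances.
Round 4: Kaur vs Janssen — 8–7, Kaur advances.
Kaur survives the agenda.

Kaur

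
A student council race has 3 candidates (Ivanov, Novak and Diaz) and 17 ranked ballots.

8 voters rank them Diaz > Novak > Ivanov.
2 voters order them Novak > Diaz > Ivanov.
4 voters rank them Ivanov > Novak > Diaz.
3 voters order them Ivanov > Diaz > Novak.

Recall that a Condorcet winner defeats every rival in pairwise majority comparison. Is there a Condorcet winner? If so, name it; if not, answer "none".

Head-to-head results (17 voters):
Ivanov–Novak: Novak 10–7.
Ivanov vs Diaz: Diaz wins 10–7.
Novak–Diaz: Diaz 11–6.
Diaz wins every pairwise contest, so Diaz is the Condorcet winner.

Diaz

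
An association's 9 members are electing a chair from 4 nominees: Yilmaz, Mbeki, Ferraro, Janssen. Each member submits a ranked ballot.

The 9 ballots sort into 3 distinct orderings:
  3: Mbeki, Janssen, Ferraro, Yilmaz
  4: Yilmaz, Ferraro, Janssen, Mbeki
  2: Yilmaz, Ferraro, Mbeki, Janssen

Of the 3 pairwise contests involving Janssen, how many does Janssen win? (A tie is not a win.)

0

Janssen against each rival (9 voters):
Janssen vs Yilmaz: Yilmaz wins 6–3.
Janssen vs Mbeki: Janssen is ranked higher on 4 ballots, Mbeki on 5. Mbeki wins 5–4.
Janssen vs Ferraro: Ferraro, 6–3.
Janssen beats no one; loses to Yilmaz, Mbeki, Ferraro — 0 pairwise wins.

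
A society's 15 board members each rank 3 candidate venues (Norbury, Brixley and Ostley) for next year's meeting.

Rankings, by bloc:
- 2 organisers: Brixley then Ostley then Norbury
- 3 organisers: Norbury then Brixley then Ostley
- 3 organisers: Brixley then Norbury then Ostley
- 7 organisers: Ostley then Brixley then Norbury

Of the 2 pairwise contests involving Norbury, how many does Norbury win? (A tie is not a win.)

Norbury against each rival (15 organisers):
Norbury vs Brixley: Brixley, 12–3.
Norbury–Ostley: Ostley 9–6.
Norbury beats no one; loses to Brixley, Ostley — 0 pairwise wins.

0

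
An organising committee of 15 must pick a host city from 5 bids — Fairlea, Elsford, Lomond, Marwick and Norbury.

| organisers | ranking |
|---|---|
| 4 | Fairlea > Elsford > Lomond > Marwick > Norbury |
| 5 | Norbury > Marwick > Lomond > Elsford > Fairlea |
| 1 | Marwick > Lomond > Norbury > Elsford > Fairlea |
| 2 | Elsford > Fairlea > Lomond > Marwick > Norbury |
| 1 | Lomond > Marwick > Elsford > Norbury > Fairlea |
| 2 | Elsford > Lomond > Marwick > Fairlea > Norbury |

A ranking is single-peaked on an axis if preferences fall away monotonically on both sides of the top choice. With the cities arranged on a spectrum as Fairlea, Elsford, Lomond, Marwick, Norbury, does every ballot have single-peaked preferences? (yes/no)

Axis positions: Fairlea=1, Elsford=2, Lomond=3, Marwick=4, Norbury=5.
Faction 1 (peak Fairlea at position 1): ranking walks positions 1-2-3-4-5, expanding outward from the peak — single-peaked.
Faction 2 (peak Norbury at position 5): ranking walks positions 5-4-3-2-1, expanding outward from the peak — single-peaked.
Faction 3 (peak Marwick at position 4): ranking walks positions 4-3-5-2-1, expanding outward from the peak — single-peaked.
Faction 4 (peak Elsford at position 2): ranking walks positions 2-1-3-4-5, expanding outward from the peak — single-peaked.
Faction 5 (peak Lomond at position 3): ranking walks positions 3-4-2-5-1, expanding outward from the peak — single-peaked.
Faction 6 (peak Elsford at position 2): ranking walks positions 2-3-4-1-5, expanding outward from the peak — single-peaked.
Every ranking is single-peaked on this axis.

yes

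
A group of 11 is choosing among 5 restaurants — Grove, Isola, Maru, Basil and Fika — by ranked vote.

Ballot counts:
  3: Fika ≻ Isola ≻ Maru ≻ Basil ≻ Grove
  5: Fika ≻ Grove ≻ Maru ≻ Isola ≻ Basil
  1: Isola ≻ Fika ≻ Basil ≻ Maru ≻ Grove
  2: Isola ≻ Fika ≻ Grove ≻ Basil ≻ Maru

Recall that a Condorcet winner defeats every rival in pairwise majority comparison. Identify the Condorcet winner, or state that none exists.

Head-to-head results (11 friends):
Grove–Isola: Isola 6–5.
Grove vs Maru: Grove, 7–4.
Grove vs Basil: Grove wins 7–4.
Grove–Fika: Fika 11–0.
Isola–Maru: Isola 6–5.
Isola–Basil: Isola 11–0.
Isola–Fika: Fika 8–3.
Maru–Basil: Maru 8–3.
Maru vs Fika: Fika, 11–0.
Basil–Fika: Fika 11–0.
Fika beats each of Grove, Isola, Maru, Basil — Fika is the Condorcet winner.

Fika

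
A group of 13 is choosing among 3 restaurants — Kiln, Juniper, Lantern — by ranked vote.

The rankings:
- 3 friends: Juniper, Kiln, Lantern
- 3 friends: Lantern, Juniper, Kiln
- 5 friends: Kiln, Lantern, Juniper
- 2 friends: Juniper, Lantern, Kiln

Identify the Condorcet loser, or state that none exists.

Head-to-head results (13 friends):
Kiln vs Juniper: 5 for Kiln, 8 for Juniper — Juniper by 8–5.
Kiln vs Lantern: Kiln, 8–5.
Juniper vs Lantern: Lantern, 8–5.
Each restaurant has at least one pairwise win (Kiln beats Lantern; Juniper beats Kiln; Lantern beats Juniper) — no Condorcet loser.

none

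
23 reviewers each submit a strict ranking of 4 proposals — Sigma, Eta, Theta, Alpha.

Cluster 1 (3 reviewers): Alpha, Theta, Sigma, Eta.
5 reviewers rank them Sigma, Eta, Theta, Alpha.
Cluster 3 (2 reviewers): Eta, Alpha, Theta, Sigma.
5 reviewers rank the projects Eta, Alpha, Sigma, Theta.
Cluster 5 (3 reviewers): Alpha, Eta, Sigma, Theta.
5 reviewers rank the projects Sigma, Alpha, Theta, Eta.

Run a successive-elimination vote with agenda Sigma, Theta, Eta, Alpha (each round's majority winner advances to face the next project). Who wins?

Round 1: Sigma vs Theta — 18–5, Sigma advances.
Round 2: Sigma vs Eta — 13–10, Sigma advances.
Round 3: Sigma vs Alpha — 10–13, Alpha advances.
Alpha survives the agenda.

Alpha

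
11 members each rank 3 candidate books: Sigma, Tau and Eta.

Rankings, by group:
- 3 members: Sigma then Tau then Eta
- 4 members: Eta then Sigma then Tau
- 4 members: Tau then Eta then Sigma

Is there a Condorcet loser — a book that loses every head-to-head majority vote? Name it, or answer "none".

Pairwise majorities:
Sigma vs Tau: Sigma wins 7–4.
Sigma vs Eta: Eta wins 8–3.
Tau vs Eta: Tau, 7–4.
Each book has at least one pairwise win (Sigma beats Tau; Tau beats Eta; Eta beats Sigma) — no Condorcet loser.

none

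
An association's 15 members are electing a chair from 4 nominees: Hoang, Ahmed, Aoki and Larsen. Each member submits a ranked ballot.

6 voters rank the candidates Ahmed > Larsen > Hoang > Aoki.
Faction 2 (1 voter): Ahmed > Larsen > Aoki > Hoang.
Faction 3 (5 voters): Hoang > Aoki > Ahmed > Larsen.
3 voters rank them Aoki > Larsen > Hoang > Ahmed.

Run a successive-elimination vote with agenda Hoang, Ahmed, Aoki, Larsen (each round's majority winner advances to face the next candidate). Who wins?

Larsen

Round 1: Hoang vs Ahmed — 8–7, Hoang advances.
Round 2: Hoang vs Aoki — 11–4, Hoang advances.
Round 3: Hoang vs Larsen — 5–10, Larsen advances.
Larsen survives the agenda.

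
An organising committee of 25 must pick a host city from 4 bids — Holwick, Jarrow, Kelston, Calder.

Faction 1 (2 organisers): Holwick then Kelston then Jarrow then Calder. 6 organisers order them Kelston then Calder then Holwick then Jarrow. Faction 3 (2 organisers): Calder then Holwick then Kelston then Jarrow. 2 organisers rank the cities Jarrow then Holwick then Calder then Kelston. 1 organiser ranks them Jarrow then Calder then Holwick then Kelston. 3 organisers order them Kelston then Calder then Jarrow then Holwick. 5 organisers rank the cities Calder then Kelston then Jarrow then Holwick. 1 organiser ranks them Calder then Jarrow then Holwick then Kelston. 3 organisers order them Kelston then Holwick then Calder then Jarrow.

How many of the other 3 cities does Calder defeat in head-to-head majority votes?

Calder against each rival (25 organisers):
Calder vs Holwick: 18 to 7, Calder.
Calder–Jarrow: Calder 20–5.
Calder vs Kelston: 2+2+1+5+1 = 11 for Calder, 14 for Kelston — Kelston by 14–11.
Calder beats Holwick, Jarrow; loses to Kelston — 2 pairwise wins.

2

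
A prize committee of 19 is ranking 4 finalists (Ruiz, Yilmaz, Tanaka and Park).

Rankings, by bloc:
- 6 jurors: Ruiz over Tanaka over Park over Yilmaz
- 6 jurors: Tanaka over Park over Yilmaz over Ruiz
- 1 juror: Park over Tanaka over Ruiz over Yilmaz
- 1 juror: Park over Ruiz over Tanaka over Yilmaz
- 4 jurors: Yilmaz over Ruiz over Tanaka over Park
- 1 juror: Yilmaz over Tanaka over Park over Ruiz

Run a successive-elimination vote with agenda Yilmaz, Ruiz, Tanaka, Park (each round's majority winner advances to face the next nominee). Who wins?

Tanaka

Round 1: Yilmaz vs Ruiz — 11–8, Yilmaz advances.
Round 2: Yilmaz vs Tanaka — 5–14, Tanaka advances.
Round 3: Tanaka vs Park — 17–2, Tanaka advances.
The agenda winner is Tanaka.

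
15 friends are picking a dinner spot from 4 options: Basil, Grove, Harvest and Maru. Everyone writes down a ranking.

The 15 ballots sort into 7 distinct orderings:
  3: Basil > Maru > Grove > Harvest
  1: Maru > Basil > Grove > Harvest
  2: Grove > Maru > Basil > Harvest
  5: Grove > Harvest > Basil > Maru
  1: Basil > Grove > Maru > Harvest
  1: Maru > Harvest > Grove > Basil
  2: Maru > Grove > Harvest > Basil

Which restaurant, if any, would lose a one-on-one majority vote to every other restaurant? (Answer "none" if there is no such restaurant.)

Pairwise majorities:
Basil vs Grove: Grove, 10–5.
Basil–Harvest: Harvest 8–7.
Basil vs Maru: Basil wins 9–6.
Grove–Harvest: Grove 14–1.
Grove vs Maru: Grove is ranked higher on 2+5+1 = 8 ballots, Maru on 7. Grove wins 8–7.
Harvest vs Maru: Maru, 10–5.
Every restaurant wins at least one matchup (Basil beats Maru; Grove beats Basil; Harvest beats Basil; Maru beats Harvest), so there is no Condorcet loser.

none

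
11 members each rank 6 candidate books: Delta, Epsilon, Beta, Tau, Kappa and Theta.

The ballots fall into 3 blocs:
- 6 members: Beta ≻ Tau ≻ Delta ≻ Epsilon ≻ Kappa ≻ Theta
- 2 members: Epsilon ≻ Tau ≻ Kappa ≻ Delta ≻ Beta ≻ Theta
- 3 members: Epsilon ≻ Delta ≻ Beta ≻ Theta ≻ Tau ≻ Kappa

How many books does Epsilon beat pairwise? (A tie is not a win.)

Epsilon against each rival (11 members):
Epsilon vs Delta: Delta, 6–5.
Epsilon vs Beta: Epsilon preferred on 2+3 = 5 ballots; Beta wins 6–5.
Epsilon vs Tau: 2+3 = 5 for Epsilon, 6 for Tau — Tau by 6–5.
Epsilon–Kappa: Epsilon 11–0.
Epsilon vs Theta: 11 to 0, Epsilon.
Epsilon beats Kappa, Theta; loses to Delta, Beta, Tau — 2 pairwise wins.

2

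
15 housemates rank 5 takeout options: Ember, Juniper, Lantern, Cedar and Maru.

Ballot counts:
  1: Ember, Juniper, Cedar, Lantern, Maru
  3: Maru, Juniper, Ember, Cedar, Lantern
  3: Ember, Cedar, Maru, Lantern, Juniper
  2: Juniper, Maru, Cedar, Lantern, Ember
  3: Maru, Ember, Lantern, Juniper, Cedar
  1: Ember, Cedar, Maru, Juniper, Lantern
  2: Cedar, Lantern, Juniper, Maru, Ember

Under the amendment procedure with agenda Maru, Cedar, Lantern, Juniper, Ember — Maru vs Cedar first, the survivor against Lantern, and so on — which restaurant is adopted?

Round 1: Maru vs Cedar — 8–7, Maru advances.
Round 2: Maru vs Lantern — 12–3, Maru advances.
Round 3: Maru vs Juniper — 10–5, Maru advances.
Round 4: Maru vs Ember — 10–5, Maru advances.
Maru survives the agenda.

Maru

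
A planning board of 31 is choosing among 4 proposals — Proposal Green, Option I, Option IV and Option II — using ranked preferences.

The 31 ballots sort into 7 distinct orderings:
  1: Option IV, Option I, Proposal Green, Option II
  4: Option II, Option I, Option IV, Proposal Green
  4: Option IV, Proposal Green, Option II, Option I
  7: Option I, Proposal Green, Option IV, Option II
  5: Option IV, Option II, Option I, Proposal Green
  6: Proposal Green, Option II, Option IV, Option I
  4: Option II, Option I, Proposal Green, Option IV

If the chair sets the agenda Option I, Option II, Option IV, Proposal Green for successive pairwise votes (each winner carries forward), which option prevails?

Round 1: Option I vs Option II — 8–23, Option II advances.
Round 2: Option II vs Option IV — 14–17, Option IV advances.
Round 3: Option IV vs Proposal Green — 14–17, Proposal Green advances.
The agenda winner is Proposal Green.

Proposal Green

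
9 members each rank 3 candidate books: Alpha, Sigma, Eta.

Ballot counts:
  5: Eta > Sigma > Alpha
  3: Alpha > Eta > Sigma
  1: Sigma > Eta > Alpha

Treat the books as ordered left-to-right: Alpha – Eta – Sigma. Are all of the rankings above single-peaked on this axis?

Axis positions: Alpha=1, Eta=2, Sigma=3.
Type 1 (peak Eta at position 2): ranking walks positions 2-3-1, expanding outward from the peak — single-peaked.
Type 2 (peak Alpha at position 1): ranking walks positions 1-2-3, expanding outward from the peak — single-peaked.
Type 3 (peak Sigma at position 3): ranking walks positions 3-2-1, expanding outward from the peak — single-peaked.
Every ranking is single-peaked on this axis.

yes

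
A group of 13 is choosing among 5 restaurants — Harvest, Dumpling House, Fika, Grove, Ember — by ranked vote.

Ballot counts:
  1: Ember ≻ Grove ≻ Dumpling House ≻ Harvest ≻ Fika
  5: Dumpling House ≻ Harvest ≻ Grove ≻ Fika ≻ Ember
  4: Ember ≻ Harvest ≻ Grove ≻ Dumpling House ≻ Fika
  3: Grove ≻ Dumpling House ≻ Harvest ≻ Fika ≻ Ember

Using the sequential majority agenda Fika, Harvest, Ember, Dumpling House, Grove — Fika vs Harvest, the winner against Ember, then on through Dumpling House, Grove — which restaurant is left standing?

Grove

Round 1: Fika vs Harvest — 0–13, Harvest advances.
Round 2: Harvest vs Ember — 8–5, Harvest advances.
Round 3: Harvest vs Dumpling House — 4–9, Dumpling House advances.
Round 4: Dumpling House vs Grove — 5–8, Grove advances.
Grove survives the agenda.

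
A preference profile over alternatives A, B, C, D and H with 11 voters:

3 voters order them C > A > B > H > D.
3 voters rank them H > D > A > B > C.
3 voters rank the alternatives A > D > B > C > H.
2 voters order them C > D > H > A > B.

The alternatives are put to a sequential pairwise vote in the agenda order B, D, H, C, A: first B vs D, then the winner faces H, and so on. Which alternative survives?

A

Round 1: B vs D — 3–8, D advances.
Round 2: D vs H — 5–6, H advances.
Round 3: H vs C — 3–8, C advances.
Round 4: C vs A — 5–6, A advances.
A survives the agenda.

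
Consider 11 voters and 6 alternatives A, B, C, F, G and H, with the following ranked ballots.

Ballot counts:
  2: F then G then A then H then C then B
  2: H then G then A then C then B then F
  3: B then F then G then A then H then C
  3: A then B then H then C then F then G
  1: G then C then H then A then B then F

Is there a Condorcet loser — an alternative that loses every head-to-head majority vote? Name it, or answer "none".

Head-to-head results (11 voters):
A vs B: 2+2+3+1 = 8 for A, 3 for B — A by 8–3.
A vs C: 2+2+3+3 = 10 for A, 1 for C — A by 10–1.
A vs F: 6 to 5, A.
A vs G: A preferred on 3 ballots; G wins 8–3.
A–H: A 8–3.
B vs C: B wins 6–5.
B vs F: B, 9–2.
B–G: B 6–5.
B vs H: B is ranked higher on 3+3 = 6 ballots, H on 5. B wins 6–5.
C–F: C 6–5.
C vs G: 3 for C, 8 for G — G by 8–3.
C vs H: 1 for C, 10 for H — H by 10–1.
F vs G: 8 to 3, F.
F vs H: F preferred on 2+3 = 5 ballots; H wins 6–5.
G vs H: G, 6–5.
No alternative is winless: A beats B; B beats C; C beats F; F beats G; G beats A; H beats C. There is no Condorcet loser.

none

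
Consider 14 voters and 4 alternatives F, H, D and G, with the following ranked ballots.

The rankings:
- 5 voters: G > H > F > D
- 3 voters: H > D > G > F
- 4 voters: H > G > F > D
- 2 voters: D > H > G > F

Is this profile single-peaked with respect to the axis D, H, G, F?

yes

Axis positions: D=1, H=2, G=3, F=4.
Type 1 (peak G at position 3): ranking walks positions 3-2-4-1, expanding outward from the peak — single-peaked.
Type 2 (peak H at position 2): ranking walks positions 2-1-3-4, expanding outward from the peak — single-peaked.
Type 3 (peak H at position 2): ranking walks positions 2-3-4-1, expanding outward from the peak — single-peaked.
Type 4 (peak D at position 1): ranking walks positions 1-2-3-4, expanding outward from the peak — single-peaked.
Every ranking is single-peaked on this axis.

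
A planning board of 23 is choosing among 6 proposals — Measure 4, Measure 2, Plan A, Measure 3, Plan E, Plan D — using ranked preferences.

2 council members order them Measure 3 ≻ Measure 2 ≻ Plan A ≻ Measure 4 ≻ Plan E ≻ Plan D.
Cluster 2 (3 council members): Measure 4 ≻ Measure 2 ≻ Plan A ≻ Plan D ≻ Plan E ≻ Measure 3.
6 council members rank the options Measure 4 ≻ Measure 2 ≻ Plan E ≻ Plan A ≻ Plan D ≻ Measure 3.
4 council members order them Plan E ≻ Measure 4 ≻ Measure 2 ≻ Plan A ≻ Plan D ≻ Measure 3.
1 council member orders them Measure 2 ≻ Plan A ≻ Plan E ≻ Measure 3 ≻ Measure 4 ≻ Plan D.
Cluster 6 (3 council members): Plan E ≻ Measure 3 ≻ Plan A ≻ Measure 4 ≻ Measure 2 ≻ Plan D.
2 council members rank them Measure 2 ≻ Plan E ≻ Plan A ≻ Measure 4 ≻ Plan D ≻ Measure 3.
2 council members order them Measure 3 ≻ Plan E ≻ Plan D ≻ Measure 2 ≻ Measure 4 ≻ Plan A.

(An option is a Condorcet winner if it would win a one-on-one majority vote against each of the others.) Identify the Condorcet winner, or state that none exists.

none

Pairwise majorities:
Measure 4 vs Measure 2: Measure 4 preferred on 3+6+4+3 = 16 ballots; Measure 4 wins 16–7.
Measure 4 vs Plan A: 15 to 8, Measure 4.
Measure 4 vs Measure 3: Measure 4 wins 15–8.
Measure 4 vs Plan E: 11 to 12, Plan E.
Measure 4 vs Plan D: Measure 4 is ranked higher on 21 ballots, Plan D on 2. Measure 4 wins 21–2.
Measure 2 vs Plan A: Measure 2 wins 20–3.
Measure 2 vs Measure 3: Measure 2, 16–7.
Measure 2 vs Plan E: Measure 2 preferred on 2+3+6+1+2 = 14 ballots; Measure 2 wins 14–9.
Measure 2 vs Plan D: Measure 2, 21–2.
Plan A vs Measure 3: Plan A wins 16–7.
Plan A vs Plan E: Plan A preferred on 2+3+1 = 6 ballots; Plan E wins 17–6.
Plan A vs Plan D: Plan A is ranked higher on 21 ballots, Plan D on 2. Plan A wins 21–2.
Measure 3 vs Plan E: Measure 3 is ranked higher on 2+2 = 4 ballots, Plan E on 19. Plan E wins 19–4.
Measure 3 vs Plan D: 8 to 15, Plan D.
Plan E vs Plan D: 20 to 3, Plan E.
No option is unbeaten: Measure 4 loses to Plan E; Measure 2 loses to Measure 4; Plan A loses to Measure 4; Measure 3 loses to Measure 4; Plan E loses to Measure 2; Plan D loses to Measure 4. In particular Measure 4 → Measure 2 → Plan E → Measure 4 is a majority cycle — no Condorcet winner exists.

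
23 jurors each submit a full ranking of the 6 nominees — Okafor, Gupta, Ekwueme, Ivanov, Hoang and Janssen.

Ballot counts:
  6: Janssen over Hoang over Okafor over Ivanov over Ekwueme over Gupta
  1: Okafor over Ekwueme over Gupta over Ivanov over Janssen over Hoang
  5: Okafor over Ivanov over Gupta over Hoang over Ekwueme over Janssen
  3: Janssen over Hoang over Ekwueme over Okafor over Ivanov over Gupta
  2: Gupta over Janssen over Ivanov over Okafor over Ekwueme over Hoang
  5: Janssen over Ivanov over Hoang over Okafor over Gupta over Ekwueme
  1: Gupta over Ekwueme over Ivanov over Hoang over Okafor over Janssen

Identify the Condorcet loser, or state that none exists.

Head-to-head results (23 jurors):
Okafor–Gupta: Okafor 20–3.
Okafor vs Ekwueme: Okafor preferred on 6+1+5+2+5 = 19 ballots; Okafor wins 19–4.
Okafor vs Ivanov: Okafor is ranked higher on 6+1+5+3 = 15 ballots, Ivanov on 8. Okafor wins 15–8.
Okafor–Hoang: Hoang 15–8.
Okafor vs Janssen: 1+5+1 = 7 for Okafor, 16 for Janssen — Janssen by 16–7.
Gupta vs Ekwueme: 13 to 10, Gupta.
Gupta vs Ivanov: Ivanov, 19–4.
Gupta vs Hoang: Hoang, 14–9.
Gupta vs Janssen: 9 to 14, Janssen.
Ekwueme vs Ivanov: 5 to 18, Ivanov.
Ekwueme vs Hoang: Hoang, 19–4.
Ekwueme vs Janssen: Janssen wins 16–7.
Ivanov vs Hoang: Ivanov, 14–9.
Ivanov vs Janssen: Ivanov preferred on 1+5+1 = 7 ballots; Janssen wins 16–7.
Hoang vs Janssen: 6 to 17, Janssen.
Ekwueme loses to every other nominee — it is the Condorcet loser.

Ekwueme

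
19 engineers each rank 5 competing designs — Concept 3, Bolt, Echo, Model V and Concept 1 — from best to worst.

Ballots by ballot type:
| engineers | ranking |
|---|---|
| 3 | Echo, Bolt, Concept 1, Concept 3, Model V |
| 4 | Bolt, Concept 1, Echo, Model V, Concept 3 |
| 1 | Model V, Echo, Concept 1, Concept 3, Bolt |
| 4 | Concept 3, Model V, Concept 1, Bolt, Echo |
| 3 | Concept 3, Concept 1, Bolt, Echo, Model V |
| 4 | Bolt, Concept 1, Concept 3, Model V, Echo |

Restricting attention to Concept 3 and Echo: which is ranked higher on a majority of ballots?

Concept 3

Ballots ranking Concept 3 above Echo: 4 + 3 + 4 = 11.
Ballots ranking Echo above Concept 3: 19 − 11 = 8.
Concept 3 wins the head-to-head 11–8.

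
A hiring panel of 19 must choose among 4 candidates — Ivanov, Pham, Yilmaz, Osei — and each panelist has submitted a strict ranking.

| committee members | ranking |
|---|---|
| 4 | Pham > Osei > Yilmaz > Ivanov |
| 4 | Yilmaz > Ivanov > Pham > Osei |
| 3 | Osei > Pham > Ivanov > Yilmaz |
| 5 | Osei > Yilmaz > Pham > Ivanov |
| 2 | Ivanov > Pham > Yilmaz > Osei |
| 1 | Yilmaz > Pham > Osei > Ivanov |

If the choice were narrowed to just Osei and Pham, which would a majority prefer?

Pham

Ballots ranking Osei above Pham: 3 + 5 = 8.
Ballots ranking Pham above Osei: 19 − 8 = 11.
Pham wins the head-to-head 11–8.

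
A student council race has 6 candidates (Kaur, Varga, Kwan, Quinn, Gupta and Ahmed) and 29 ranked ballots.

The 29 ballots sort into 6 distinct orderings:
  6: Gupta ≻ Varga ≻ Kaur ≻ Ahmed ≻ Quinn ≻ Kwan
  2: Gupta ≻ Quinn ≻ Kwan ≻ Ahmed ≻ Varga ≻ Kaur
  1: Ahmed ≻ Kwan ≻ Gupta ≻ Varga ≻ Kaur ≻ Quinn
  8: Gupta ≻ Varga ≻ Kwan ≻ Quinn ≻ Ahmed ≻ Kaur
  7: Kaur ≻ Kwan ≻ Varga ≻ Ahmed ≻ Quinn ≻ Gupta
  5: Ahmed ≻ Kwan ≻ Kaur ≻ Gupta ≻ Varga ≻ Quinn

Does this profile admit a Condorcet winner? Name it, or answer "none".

Pairwise majorities:
Kaur vs Varga: 7+5 = 12 for Kaur, 17 for Varga — Varga by 17–12.
Kaur vs Kwan: 13 to 16, Kwan.
Kaur vs Quinn: Kaur, 19–10.
Kaur–Gupta: Gupta 17–12.
Kaur–Ahmed: Ahmed 16–13.
Varga vs Kwan: Kwan wins 15–14.
Varga vs Quinn: Varga preferred on 6+1+8+7+5 = 27 ballots; Varga wins 27–2.
Varga vs Gupta: 7 for Varga, 22 for Gupta — Gupta by 22–7.
Varga vs Ahmed: Varga, 21–8.
Kwan–Quinn: Kwan 21–8.
Kwan–Gupta: Gupta 16–13.
Kwan vs Ahmed: 17 to 12, Kwan.
Quinn–Gupta: Gupta 22–7.
Quinn vs Ahmed: Ahmed wins 19–10.
Gupta vs Ahmed: Gupta preferred on 6+2+8 = 16 ballots; Gupta wins 16–13.
Only Gupta has no losses; Gupta is the Condorcet winner.

Gupta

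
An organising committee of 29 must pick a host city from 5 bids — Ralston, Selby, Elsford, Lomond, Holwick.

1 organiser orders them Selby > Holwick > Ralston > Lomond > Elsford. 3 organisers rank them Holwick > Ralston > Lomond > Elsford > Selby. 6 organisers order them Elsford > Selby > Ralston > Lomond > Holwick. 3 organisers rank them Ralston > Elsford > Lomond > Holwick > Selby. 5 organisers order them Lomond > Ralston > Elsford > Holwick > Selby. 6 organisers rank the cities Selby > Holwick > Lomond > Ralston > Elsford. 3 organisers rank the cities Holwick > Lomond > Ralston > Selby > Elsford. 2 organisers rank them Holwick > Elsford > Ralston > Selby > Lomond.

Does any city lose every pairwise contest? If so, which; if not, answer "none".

Pairwise majorities:
Ralston vs Selby: Ralston is ranked higher on 3+3+5+3+2 = 16 ballots, Selby on 13. Ralston wins 16–13.
Ralston vs Elsford: Ralston preferred on 1+3+3+5+6+3 = 21 ballots; Ralston wins 21–8.
Ralston vs Lomond: Ralston preferred on 1+3+6+3+2 = 15 ballots; Ralston wins 15–14.
Ralston vs Holwick: Ralston is ranked higher on 6+3+5 = 14 ballots, Holwick on 15. Holwick wins 15–14.
Selby vs Elsford: Elsford wins 19–10.
Selby vs Lomond: Selby is ranked higher on 1+6+6+2 = 15 ballots, Lomond on 14. Selby wins 15–14.
Selby vs Holwick: Holwick wins 16–13.
Elsford–Lomond: Lomond 18–11.
Elsford vs Holwick: Holwick, 15–14.
Lomond vs Holwick: 6+3+5 = 14 for Lomond, 15 for Holwick — Holwick by 15–14.
Each city has at least one pairwise win (Ralston beats Selby; Selby beats Lomond; Elsford beats Selby; Lomond beats Elsford; Holwick beats Ralston) — no Condorcet loser.

none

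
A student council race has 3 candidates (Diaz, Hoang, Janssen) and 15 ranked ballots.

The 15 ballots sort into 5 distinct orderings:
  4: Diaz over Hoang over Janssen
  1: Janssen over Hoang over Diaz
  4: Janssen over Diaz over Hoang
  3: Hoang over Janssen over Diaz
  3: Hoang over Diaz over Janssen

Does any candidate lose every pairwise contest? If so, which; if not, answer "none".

none

Head-to-head results (15 voters):
Diaz–Hoang: Diaz 8–7.
Diaz vs Janssen: Janssen wins 8–7.
Hoang vs Janssen: Hoang wins 10–5.
Each candidate has at least one pairwise win (Diaz beats Hoang; Hoang beats Janssen; Janssen beats Diaz) — no Condorcet loser.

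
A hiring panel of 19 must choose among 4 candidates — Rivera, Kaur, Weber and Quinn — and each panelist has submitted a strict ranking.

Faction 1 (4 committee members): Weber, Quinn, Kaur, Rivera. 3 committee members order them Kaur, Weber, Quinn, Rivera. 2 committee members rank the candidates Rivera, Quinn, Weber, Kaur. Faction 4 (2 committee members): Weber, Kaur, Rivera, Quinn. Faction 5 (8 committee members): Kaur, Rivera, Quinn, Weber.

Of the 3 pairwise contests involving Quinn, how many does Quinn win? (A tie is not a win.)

1

Quinn against each rival (19 committee members):
Quinn vs Rivera: 7 to 12, Rivera.
Quinn vs Kaur: 4+2 = 6 for Quinn, 13 for Kaur — Kaur by 13–6.
Quinn vs Weber: Quinn is ranked higher on 2+8 = 10 ballots, Weber on 9. Quinn wins 10–9.
Quinn beats Weber; loses to Rivera, Kaur — 1 pairwise win.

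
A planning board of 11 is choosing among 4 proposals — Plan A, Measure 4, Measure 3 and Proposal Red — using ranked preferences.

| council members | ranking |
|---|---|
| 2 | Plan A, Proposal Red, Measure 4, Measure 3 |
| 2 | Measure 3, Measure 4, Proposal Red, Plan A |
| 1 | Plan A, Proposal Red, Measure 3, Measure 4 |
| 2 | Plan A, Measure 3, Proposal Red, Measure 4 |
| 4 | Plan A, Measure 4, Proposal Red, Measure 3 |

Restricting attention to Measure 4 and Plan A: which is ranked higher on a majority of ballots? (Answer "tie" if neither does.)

Plan A

Ballots ranking Measure 4 above Plan A: 2.
Ballots ranking Plan A above Measure 4: 11 − 2 = 9.
Plan A wins the head-to-head 9–2.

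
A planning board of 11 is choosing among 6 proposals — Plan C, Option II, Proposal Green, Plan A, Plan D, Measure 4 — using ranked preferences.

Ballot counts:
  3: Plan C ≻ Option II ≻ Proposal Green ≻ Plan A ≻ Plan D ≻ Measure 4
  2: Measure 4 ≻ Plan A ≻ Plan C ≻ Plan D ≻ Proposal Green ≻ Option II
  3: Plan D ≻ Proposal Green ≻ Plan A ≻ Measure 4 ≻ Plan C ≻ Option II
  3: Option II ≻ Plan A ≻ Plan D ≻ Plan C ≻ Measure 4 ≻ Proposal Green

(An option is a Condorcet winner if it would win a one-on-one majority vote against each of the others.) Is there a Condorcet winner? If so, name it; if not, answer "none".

Pairwise majorities:
Plan C vs Option II: Plan C, 8–3.
Plan C vs Proposal Green: Plan C, 8–3.
Plan C–Plan A: Plan A 8–3.
Plan C–Plan D: Plan D 6–5.
Plan C vs Measure 4: Plan C wins 6–5.
Option II vs Proposal Green: Option II wins 6–5.
Option II vs Plan A: Option II, 6–5.
Option II vs Plan D: Option II, 6–5.
Option II–Measure 4: Option II 6–5.
Proposal Green vs Plan A: Proposal Green, 6–5.
Proposal Green vs Plan D: Plan D, 8–3.
Proposal Green vs Measure 4: Proposal Green wins 6–5.
Plan A–Plan D: Plan A 8–3.
Plan A–Measure 4: Plan A 9–2.
Plan D vs Measure 4: Plan D wins 9–2.
Each option drops at least one matchup (Plan C loses to Plan A; Option II loses to Plan C; Proposal Green loses to Plan C; Plan A loses to Option II; Plan D loses to Option II; Measure 4 loses to Plan C); the cycle Plan C → Option II → Plan A → Plan C rules out a Condorcet winner.

none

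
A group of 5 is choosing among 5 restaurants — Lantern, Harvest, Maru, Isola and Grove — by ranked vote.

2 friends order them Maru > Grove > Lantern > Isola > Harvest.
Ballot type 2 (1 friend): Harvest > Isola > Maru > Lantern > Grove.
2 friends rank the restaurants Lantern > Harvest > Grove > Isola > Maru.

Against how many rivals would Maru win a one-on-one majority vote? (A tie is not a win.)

2

Maru against each rival (5 friends):
Maru vs Lantern: Maru wins 3–2.
Maru vs Harvest: Harvest wins 3–2.
Maru vs Isola: Maru preferred on 2 ballots; Isola wins 3–2.
Maru–Grove: Maru 3–2.
Maru beats Lantern, Grove; loses to Harvest, Isola — 2 pairwise wins.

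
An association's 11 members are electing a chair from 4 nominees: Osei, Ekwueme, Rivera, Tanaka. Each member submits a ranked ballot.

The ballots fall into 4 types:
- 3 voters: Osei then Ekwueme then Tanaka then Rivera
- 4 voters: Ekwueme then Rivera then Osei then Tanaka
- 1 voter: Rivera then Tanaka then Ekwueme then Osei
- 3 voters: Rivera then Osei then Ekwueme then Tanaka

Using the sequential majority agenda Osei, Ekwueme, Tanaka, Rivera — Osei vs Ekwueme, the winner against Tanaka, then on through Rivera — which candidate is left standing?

Round 1: Osei vs Ekwueme — 6–5, Osei advances.
Round 2: Osei vs Tanaka — 10–1, Osei advances.
Round 3: Osei vs Rivera — 3–8, Rivera advances.
The agenda winner is Rivera.

Rivera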